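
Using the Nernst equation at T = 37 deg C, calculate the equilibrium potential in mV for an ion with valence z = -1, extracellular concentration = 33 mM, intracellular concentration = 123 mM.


E = (RT/(zF)) * ln(C_out/C_in)
T = 37 + 273.15 = 310.15 K
E = (8.314 * 310.15 / (-1 * 96485)) * ln(33/123)
E = 35.16 mV


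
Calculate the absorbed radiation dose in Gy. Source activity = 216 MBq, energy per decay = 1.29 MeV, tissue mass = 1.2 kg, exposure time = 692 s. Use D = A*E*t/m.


A = 216 MBq = 2.1600e+08 Bq
E = 1.29 MeV = 2.06658e-13 J
D = A*E*t/m = 2.1600e+08*2.06658e-13*692/1.2
D = 0.02574 Gy


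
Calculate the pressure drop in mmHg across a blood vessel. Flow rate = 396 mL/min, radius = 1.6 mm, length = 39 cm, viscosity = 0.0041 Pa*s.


dP = 8*mu*L*Q / (pi*r^4)
Q = 396 mL/min = 6.6e-06 m^3/s
dP = 4100.65 Pa = 4100.65 / 133.322 mmHg = 30.76 mmHg


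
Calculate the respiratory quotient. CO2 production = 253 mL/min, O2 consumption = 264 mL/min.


RQ = VCO2 / VO2
RQ = 253 / 264
RQ = 0.9583


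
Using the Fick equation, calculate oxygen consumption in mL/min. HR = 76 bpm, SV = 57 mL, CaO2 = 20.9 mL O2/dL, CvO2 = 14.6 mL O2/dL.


CO = HR*SV = 76*57/1000 = 4.332 L/min
a-v O2 diff = 20.9 - 14.6 = 6.3 mL/dL
VO2 = CO * (CaO2-CvO2) * 10 dL/L
VO2 = 4.332 * 6.3 * 10
VO2 = 272.9 mL/min


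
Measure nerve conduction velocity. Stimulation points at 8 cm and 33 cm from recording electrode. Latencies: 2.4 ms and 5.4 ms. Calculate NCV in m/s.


Distance = (33 - 8) / 100 = 0.25 m
dt = (5.4 - 2.4) / 1000 = 0.003 s
NCV = dist / dt = 83.33 m/s


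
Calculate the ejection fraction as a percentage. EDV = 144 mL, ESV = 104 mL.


SV = EDV - ESV = 144 - 104 = 40 mL
EF = SV/EDV * 100 = 40/144 * 100
EF = 27.78%


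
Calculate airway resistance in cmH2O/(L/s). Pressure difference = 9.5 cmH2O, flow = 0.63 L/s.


R = dP / flow
R = 9.5 / 0.63
R = 15.08 cmH2O/(L/s)


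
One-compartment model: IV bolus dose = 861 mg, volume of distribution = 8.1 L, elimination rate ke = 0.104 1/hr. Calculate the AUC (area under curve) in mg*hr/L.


C0 = Dose/Vd = 861/8.1 = 106.296 mg/L
AUC = C0/ke = 106.296/0.104
AUC = 1022 mg*hr/L


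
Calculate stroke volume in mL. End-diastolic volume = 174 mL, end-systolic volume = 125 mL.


SV = EDV - ESV
SV = 174 - 125
SV = 49 mL


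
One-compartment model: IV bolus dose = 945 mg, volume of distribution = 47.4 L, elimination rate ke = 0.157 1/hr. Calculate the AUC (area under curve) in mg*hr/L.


C0 = Dose/Vd = 945/47.4 = 19.9367 mg/L
AUC = C0/ke = 19.9367/0.157
AUC = 127 mg*hr/L


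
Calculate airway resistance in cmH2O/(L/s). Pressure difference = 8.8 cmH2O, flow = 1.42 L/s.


R = dP / flow
R = 8.8 / 1.42
R = 6.197 cmH2O/(L/s)


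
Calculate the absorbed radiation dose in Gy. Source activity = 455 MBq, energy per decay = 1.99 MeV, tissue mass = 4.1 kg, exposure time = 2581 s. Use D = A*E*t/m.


A = 455 MBq = 4.5500e+08 Bq
E = 1.99 MeV = 3.18798e-13 J
D = A*E*t/m = 4.5500e+08*3.18798e-13*2581/4.1
D = 0.09131 Gy


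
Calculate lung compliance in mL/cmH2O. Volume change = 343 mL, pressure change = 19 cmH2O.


C = dV / dP
C = 343 / 19
C = 18.05 mL/cmH2O


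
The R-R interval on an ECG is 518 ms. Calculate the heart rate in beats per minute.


HR = 60 / RR_interval(s)
RR = 518 ms = 0.518 s
HR = 60 / 0.518 = 115.8 bpm


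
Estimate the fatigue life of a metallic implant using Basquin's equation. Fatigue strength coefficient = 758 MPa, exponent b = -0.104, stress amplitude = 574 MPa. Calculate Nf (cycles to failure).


sigma_a = sigma_f' * (2Nf)^b
2Nf = (sigma_a/sigma_f')^(1/b)
2Nf = (574/758)^(1/-0.104)
2Nf = 14.49199
Nf = 7.246


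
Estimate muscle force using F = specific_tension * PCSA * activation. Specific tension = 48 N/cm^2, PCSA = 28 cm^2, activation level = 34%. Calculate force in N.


F = sigma * PCSA * activation
F = 48 * 28 * 0.34
F = 457 N


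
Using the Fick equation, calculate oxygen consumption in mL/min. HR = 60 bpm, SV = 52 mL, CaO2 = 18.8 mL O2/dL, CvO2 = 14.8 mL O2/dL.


CO = HR*SV = 60*52/1000 = 3.12 L/min
a-v O2 diff = 18.8 - 14.8 = 4 mL/dL
VO2 = CO * (CaO2-CvO2) * 10 dL/L
VO2 = 3.12 * 4 * 10
VO2 = 124.8 mL/min


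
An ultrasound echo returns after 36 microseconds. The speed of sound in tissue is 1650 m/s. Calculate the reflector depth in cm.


depth = c * t / 2
t = 36 us = 3.6000e-05 s
depth = 1650 * 3.6000e-05 / 2
depth = 0.0297 m = 2.97 cm


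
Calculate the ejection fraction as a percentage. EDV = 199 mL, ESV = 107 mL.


SV = EDV - ESV = 199 - 107 = 92 mL
EF = SV/EDV * 100 = 92/199 * 100
EF = 46.23%


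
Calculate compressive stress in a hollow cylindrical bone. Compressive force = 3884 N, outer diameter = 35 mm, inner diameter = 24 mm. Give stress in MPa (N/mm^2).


A = pi*(r_o^2 - r_i^2)
r_o = 17.5 mm, r_i = 12 mm
A = 509.723 mm^2
sigma = F/A = 3884 / 509.723
sigma = 7.62 MPa


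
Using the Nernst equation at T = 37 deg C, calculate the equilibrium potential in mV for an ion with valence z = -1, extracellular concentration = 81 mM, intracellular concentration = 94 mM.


E = (RT/(zF)) * ln(C_out/C_in)
T = 37 + 273.15 = 310.15 K
E = (8.314 * 310.15 / (-1 * 96485)) * ln(81/94)
E = 3.978 mV


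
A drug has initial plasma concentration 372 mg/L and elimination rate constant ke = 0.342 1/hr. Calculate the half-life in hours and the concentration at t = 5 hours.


t_half = ln(2) / ke = 0.693147 / 0.342 = 2.027 hr
C(t) = C0 * exp(-ke*t) = 372 * exp(-0.342*5)
C(5) = 67.28 mg/L


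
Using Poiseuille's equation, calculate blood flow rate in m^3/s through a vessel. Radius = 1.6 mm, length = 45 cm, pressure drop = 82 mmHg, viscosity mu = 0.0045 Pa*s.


Q = pi*r^4*dP / (8*mu*L)
r = 0.0016 m, L = 0.45 m
dP = 82 mmHg = 10932.404 Pa
Q = 1.3894e-05 m^3/s


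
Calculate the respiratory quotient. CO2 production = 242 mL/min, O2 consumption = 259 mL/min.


RQ = VCO2 / VO2
RQ = 242 / 259
RQ = 0.9344


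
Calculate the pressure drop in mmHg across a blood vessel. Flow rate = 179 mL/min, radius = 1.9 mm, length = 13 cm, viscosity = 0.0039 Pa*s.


dP = 8*mu*L*Q / (pi*r^4)
Q = 179 mL/min = 2.98333e-06 m^3/s
dP = 295.553 Pa = 295.553 / 133.322 mmHg = 2.217 mmHg


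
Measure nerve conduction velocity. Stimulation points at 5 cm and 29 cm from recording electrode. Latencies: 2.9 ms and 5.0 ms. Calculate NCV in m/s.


Distance = (29 - 5) / 100 = 0.24 m
dt = (5.0 - 2.9) / 1000 = 0.0021 s
NCV = dist / dt = 114.3 m/s


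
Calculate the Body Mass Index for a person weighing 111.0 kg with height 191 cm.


BMI = weight / height^2
height = 191 cm = 1.91 m
BMI = 111.0 / 1.91^2
BMI = 30.43 kg/m^2


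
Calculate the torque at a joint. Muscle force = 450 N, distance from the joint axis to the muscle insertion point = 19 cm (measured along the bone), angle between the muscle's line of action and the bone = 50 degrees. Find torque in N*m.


Torque = F * d * sin(theta)   (moment arm = d*sin(theta))
d = 19 cm = 0.19 m
Torque = 450 * 0.19 * sin(50)
Torque = 65.5 N*m


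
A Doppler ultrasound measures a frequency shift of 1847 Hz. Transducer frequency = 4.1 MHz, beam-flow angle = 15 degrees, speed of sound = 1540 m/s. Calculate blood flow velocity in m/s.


v = fd * c / (2 * f0 * cos(theta))
v = 1847 * 1540 / (2 * 4.1000e+06 * cos(15))
v = 0.3591 m/s


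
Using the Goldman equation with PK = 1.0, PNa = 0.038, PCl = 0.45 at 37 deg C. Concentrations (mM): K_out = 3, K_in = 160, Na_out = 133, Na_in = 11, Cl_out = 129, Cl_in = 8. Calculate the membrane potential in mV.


Vm = (RT/F)*ln((PK*Ko + PNa*Nao + PCl*Cli)/(PK*Ki + PNa*Nai + PCl*Clo))
Numer = 11.654, Denom = 218.468
Vm = -78.33 mV


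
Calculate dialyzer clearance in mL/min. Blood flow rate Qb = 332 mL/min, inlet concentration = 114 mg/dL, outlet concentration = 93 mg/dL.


K = Qb * (Cb_in - Cb_out) / Cb_in
K = 332 * (114 - 93) / 114
K = 61.16 mL/min


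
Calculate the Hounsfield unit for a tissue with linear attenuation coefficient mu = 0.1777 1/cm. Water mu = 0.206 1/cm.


HU = ((mu_tissue - mu_water) / mu_water) * 1000
HU = ((0.1777 - 0.206) / 0.206) * 1000
HU = -137.4


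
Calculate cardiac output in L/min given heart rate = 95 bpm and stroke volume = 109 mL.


CO = HR * SV
CO = 95 * 109 / 1000
CO = 10.36 L/min


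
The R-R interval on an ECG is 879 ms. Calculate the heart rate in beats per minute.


HR = 60 / RR_interval(s)
RR = 879 ms = 0.879 s
HR = 60 / 0.879 = 68.26 bpm


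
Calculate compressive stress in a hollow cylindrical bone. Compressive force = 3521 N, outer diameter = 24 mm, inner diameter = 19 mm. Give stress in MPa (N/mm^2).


A = pi*(r_o^2 - r_i^2)
r_o = 12 mm, r_i = 9.5 mm
A = 168.861 mm^2
sigma = F/A = 3521 / 168.861
sigma = 20.85 MPa


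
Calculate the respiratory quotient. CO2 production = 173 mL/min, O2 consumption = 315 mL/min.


RQ = VCO2 / VO2
RQ = 173 / 315
RQ = 0.5492


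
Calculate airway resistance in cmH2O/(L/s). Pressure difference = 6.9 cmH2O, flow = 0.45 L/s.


R = dP / flow
R = 6.9 / 0.45
R = 15.33 cmH2O/(L/s)


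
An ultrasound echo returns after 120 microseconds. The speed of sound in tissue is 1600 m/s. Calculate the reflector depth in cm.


depth = c * t / 2
t = 120 us = 1.2000e-04 s
depth = 1600 * 1.2000e-04 / 2
depth = 0.096 m = 9.6 cm


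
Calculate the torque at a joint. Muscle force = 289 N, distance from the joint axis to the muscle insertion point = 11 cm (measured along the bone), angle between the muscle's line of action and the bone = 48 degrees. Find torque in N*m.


Torque = F * d * sin(theta)   (moment arm = d*sin(theta))
d = 11 cm = 0.11 m
Torque = 289 * 0.11 * sin(48)
Torque = 23.62 N*m


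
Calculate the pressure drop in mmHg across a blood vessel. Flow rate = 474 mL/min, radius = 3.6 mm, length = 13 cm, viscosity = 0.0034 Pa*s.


dP = 8*mu*L*Q / (pi*r^4)
Q = 474 mL/min = 7.9e-06 m^3/s
dP = 52.9395 Pa = 52.9395 / 133.322 mmHg = 0.3971 mmHg


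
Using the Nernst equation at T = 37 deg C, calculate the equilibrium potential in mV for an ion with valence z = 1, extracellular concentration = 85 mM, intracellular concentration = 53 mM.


E = (RT/(zF)) * ln(C_out/C_in)
T = 37 + 273.15 = 310.15 K
E = (8.314 * 310.15 / (1 * 96485)) * ln(85/53)
E = 12.62 mV


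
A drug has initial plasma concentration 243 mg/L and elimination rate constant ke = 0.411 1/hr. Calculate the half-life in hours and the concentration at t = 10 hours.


t_half = ln(2) / ke = 0.693147 / 0.411 = 1.686 hr
C(t) = C0 * exp(-ke*t) = 243 * exp(-0.411*10)
C(10) = 3.987 mg/L


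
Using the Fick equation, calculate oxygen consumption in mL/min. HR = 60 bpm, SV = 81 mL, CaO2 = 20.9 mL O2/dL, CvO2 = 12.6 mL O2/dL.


CO = HR*SV = 60*81/1000 = 4.86 L/min
a-v O2 diff = 20.9 - 12.6 = 8.3 mL/dL
VO2 = CO * (CaO2-CvO2) * 10 dL/L
VO2 = 4.86 * 8.3 * 10
VO2 = 403.4 mL/min


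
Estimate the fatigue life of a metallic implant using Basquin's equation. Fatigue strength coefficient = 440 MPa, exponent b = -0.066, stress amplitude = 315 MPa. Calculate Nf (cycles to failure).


sigma_a = sigma_f' * (2Nf)^b
2Nf = (sigma_a/sigma_f')^(1/b)
2Nf = (315/440)^(1/-0.066)
2Nf = 158.16962
Nf = 79.08


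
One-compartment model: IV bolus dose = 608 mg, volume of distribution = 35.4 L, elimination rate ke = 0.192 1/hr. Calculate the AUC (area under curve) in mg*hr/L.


C0 = Dose/Vd = 608/35.4 = 17.1751 mg/L
AUC = C0/ke = 17.1751/0.192
AUC = 89.45 mg*hr/L


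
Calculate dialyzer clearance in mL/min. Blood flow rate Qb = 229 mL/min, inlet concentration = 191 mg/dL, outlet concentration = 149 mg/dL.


K = Qb * (Cb_in - Cb_out) / Cb_in
K = 229 * (191 - 149) / 191
K = 50.36 mL/min


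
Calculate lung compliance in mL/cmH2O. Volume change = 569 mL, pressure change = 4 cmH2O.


C = dV / dP
C = 569 / 4
C = 142.2 mL/cmH2O


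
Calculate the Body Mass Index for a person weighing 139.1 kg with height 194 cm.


BMI = weight / height^2
height = 194 cm = 1.94 m
BMI = 139.1 / 1.94^2
BMI = 36.96 kg/m^2


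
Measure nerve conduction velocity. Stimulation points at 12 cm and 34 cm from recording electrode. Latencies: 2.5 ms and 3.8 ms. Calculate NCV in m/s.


Distance = (34 - 12) / 100 = 0.22 m
dt = (3.8 - 2.5) / 1000 = 0.0013 s
NCV = dist / dt = 169.2 m/s


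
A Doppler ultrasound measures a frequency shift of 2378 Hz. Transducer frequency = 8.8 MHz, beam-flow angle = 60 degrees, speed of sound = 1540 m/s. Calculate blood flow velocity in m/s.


v = fd * c / (2 * f0 * cos(theta))
v = 2378 * 1540 / (2 * 8.8000e+06 * cos(60))
v = 0.4161 m/s


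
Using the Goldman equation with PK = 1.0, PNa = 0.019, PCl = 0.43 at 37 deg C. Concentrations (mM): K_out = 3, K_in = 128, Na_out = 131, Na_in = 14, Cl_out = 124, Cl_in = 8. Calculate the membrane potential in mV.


Vm = (RT/F)*ln((PK*Ko + PNa*Nao + PCl*Cli)/(PK*Ki + PNa*Nai + PCl*Clo))
Numer = 8.929, Denom = 181.586
Vm = -80.51 mV


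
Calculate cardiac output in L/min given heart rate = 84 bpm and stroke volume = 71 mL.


CO = HR * SV
CO = 84 * 71 / 1000
CO = 5.964 L/min


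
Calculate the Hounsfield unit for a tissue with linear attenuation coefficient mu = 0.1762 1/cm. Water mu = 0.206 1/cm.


HU = ((mu_tissue - mu_water) / mu_water) * 1000
HU = ((0.1762 - 0.206) / 0.206) * 1000
HU = -144.7


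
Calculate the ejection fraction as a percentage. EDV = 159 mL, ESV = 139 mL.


SV = EDV - ESV = 159 - 139 = 20 mL
EF = SV/EDV * 100 = 20/159 * 100
EF = 12.58%


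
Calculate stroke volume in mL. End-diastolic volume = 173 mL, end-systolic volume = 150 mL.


SV = EDV - ESV
SV = 173 - 150
SV = 23 mL


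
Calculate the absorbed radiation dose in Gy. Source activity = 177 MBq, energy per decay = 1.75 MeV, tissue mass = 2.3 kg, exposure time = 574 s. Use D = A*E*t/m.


A = 177 MBq = 1.7700e+08 Bq
E = 1.75 MeV = 2.8035e-13 J
D = A*E*t/m = 1.7700e+08*2.8035e-13*574/2.3
D = 0.01238 Gy


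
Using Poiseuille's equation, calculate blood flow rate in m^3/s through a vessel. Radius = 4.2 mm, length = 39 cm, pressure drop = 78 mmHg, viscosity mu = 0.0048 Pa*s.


Q = pi*r^4*dP / (8*mu*L)
r = 0.0042 m, L = 0.39 m
dP = 78 mmHg = 10399.116 Pa
Q = 6.7881e-04 m^3/s


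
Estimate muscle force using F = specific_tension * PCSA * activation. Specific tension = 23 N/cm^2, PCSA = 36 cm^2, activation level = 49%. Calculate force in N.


F = sigma * PCSA * activation
F = 23 * 36 * 0.49
F = 405.7 N


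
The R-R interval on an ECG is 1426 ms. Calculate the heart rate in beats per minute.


HR = 60 / RR_interval(s)
RR = 1426 ms = 1.426 s
HR = 60 / 1.426 = 42.08 bpm


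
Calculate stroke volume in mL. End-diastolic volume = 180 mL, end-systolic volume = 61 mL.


SV = EDV - ESV
SV = 180 - 61
SV = 119 mL


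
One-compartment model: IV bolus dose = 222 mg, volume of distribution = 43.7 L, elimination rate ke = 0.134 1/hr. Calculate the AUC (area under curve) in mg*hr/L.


C0 = Dose/Vd = 222/43.7 = 5.08009 mg/L
AUC = C0/ke = 5.08009/0.134
AUC = 37.91 mg*hr/L


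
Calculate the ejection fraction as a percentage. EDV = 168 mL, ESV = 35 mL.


SV = EDV - ESV = 168 - 35 = 133 mL
EF = SV/EDV * 100 = 133/168 * 100
EF = 79.17%


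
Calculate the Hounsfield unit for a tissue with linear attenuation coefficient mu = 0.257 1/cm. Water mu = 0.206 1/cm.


HU = ((mu_tissue - mu_water) / mu_water) * 1000
HU = ((0.257 - 0.206) / 0.206) * 1000
HU = 247.6


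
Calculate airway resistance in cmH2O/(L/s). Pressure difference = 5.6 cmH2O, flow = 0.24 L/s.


R = dP / flow
R = 5.6 / 0.24
R = 23.33 cmH2O/(L/s)


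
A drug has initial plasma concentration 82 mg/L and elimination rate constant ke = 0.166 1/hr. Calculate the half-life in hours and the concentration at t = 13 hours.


t_half = ln(2) / ke = 0.693147 / 0.166 = 4.176 hr
C(t) = C0 * exp(-ke*t) = 82 * exp(-0.166*13)
C(13) = 9.476 mg/L


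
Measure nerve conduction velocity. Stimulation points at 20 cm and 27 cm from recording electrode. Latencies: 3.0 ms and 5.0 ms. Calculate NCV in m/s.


Distance = (27 - 20) / 100 = 0.07 m
dt = (5.0 - 3.0) / 1000 = 0.002 s
NCV = dist / dt = 35 m/s


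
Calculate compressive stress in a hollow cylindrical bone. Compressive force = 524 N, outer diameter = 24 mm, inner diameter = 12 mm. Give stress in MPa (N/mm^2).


A = pi*(r_o^2 - r_i^2)
r_o = 12 mm, r_i = 6 mm
A = 339.292 mm^2
sigma = F/A = 524 / 339.292
sigma = 1.544 MPa


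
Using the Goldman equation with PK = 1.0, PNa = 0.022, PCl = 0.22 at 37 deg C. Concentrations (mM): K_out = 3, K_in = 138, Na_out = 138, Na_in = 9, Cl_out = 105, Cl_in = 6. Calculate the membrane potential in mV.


Vm = (RT/F)*ln((PK*Ko + PNa*Nao + PCl*Cli)/(PK*Ki + PNa*Nai + PCl*Clo))
Numer = 7.356, Denom = 161.298
Vm = -82.52 mV


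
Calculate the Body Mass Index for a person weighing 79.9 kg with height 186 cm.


BMI = weight / height^2
height = 186 cm = 1.86 m
BMI = 79.9 / 1.86^2
BMI = 23.1 kg/m^2


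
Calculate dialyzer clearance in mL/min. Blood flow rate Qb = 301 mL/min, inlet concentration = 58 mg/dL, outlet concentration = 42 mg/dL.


K = Qb * (Cb_in - Cb_out) / Cb_in
K = 301 * (58 - 42) / 58
K = 83.03 mL/min


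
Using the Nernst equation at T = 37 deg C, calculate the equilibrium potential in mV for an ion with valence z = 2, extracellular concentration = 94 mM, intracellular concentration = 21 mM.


E = (RT/(zF)) * ln(C_out/C_in)
T = 37 + 273.15 = 310.15 K
E = (8.314 * 310.15 / (2 * 96485)) * ln(94/21)
E = 20.03 mV


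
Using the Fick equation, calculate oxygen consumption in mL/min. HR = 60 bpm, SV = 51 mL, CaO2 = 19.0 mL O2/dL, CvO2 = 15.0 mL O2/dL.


CO = HR*SV = 60*51/1000 = 3.06 L/min
a-v O2 diff = 19.0 - 15.0 = 4 mL/dL
VO2 = CO * (CaO2-CvO2) * 10 dL/L
VO2 = 3.06 * 4 * 10
VO2 = 122.4 mL/min


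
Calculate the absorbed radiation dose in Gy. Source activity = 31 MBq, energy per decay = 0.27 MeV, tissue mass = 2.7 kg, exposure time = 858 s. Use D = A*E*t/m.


A = 31 MBq = 3.1000e+07 Bq
E = 0.27 MeV = 4.3254e-14 J
D = A*E*t/m = 3.1000e+07*4.3254e-14*858/2.7
D = 4.2610e-04 Gy


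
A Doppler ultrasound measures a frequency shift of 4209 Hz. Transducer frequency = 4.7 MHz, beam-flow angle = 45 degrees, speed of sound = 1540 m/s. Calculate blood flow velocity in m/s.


v = fd * c / (2 * f0 * cos(theta))
v = 4209 * 1540 / (2 * 4.7000e+06 * cos(45))
v = 0.9752 m/s


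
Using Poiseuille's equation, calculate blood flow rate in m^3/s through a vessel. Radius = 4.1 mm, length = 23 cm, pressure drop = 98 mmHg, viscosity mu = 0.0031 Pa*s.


Q = pi*r^4*dP / (8*mu*L)
r = 0.0041 m, L = 0.23 m
dP = 98 mmHg = 13065.556 Pa
Q = 0.002033 m^3/s


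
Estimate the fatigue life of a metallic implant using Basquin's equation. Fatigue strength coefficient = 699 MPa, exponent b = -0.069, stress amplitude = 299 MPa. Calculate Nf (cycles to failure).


sigma_a = sigma_f' * (2Nf)^b
2Nf = (sigma_a/sigma_f')^(1/b)
2Nf = (299/699)^(1/-0.069)
2Nf = 221316.76
Nf = 1.107e+05


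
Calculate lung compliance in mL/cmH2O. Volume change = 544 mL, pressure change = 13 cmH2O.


C = dV / dP
C = 544 / 13
C = 41.85 mL/cmH2O


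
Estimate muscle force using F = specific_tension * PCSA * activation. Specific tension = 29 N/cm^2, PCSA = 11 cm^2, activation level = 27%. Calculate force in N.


F = sigma * PCSA * activation
F = 29 * 11 * 0.27
F = 86.13 N


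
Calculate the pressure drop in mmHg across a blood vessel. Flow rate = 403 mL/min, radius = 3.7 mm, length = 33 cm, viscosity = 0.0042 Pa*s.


dP = 8*mu*L*Q / (pi*r^4)
Q = 403 mL/min = 6.71667e-06 m^3/s
dP = 126.488 Pa = 126.488 / 133.322 mmHg = 0.9487 mmHg


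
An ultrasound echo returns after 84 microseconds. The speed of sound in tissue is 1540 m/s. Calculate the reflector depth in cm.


depth = c * t / 2
t = 84 us = 8.4000e-05 s
depth = 1540 * 8.4000e-05 / 2
depth = 0.06468 m = 6.468 cm


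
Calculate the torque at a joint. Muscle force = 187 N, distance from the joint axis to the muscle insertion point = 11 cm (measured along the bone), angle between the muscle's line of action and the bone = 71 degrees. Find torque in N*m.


Torque = F * d * sin(theta)   (moment arm = d*sin(theta))
d = 11 cm = 0.11 m
Torque = 187 * 0.11 * sin(71)
Torque = 19.45 N*m


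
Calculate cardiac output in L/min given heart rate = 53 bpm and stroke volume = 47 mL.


CO = HR * SV
CO = 53 * 47 / 1000
CO = 2.491 L/min


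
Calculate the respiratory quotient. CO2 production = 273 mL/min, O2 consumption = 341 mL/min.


RQ = VCO2 / VO2
RQ = 273 / 341
RQ = 0.8006


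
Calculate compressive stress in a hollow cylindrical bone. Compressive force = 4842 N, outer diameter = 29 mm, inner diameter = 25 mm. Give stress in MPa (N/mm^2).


A = pi*(r_o^2 - r_i^2)
r_o = 14.5 mm, r_i = 12.5 mm
A = 169.646 mm^2
sigma = F/A = 4842 / 169.646
sigma = 28.54 MPa


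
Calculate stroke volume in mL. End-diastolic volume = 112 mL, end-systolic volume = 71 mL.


SV = EDV - ESV
SV = 112 - 71
SV = 41 mL


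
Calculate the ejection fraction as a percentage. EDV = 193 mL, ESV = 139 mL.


SV = EDV - ESV = 193 - 139 = 54 mL
EF = SV/EDV * 100 = 54/193 * 100
EF = 27.98%


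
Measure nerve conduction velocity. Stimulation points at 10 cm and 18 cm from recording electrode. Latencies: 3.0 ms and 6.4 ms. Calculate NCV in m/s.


Distance = (18 - 10) / 100 = 0.08 m
dt = (6.4 - 3.0) / 1000 = 0.0034 s
NCV = dist / dt = 23.53 m/s


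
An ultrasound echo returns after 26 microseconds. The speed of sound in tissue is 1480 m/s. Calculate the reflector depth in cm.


depth = c * t / 2
t = 26 us = 2.6000e-05 s
depth = 1480 * 2.6000e-05 / 2
depth = 0.01924 m = 1.924 cm


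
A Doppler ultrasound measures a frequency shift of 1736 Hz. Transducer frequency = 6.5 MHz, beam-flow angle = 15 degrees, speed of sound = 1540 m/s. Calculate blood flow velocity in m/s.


v = fd * c / (2 * f0 * cos(theta))
v = 1736 * 1540 / (2 * 6.5000e+06 * cos(15))
v = 0.2129 m/s


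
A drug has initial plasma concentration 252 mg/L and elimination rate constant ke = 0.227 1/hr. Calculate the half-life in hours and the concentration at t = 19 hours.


t_half = ln(2) / ke = 0.693147 / 0.227 = 3.054 hr
C(t) = C0 * exp(-ke*t) = 252 * exp(-0.227*19)
C(19) = 3.375 mg/L


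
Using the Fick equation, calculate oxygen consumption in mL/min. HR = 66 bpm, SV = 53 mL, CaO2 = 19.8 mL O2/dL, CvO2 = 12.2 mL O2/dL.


CO = HR*SV = 66*53/1000 = 3.498 L/min
a-v O2 diff = 19.8 - 12.2 = 7.6 mL/dL
VO2 = CO * (CaO2-CvO2) * 10 dL/L
VO2 = 3.498 * 7.6 * 10
VO2 = 265.8 mL/min


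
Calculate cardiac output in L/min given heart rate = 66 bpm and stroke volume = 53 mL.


CO = HR * SV
CO = 66 * 53 / 1000
CO = 3.498 L/min


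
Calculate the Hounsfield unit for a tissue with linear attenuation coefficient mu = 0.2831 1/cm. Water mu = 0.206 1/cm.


HU = ((mu_tissue - mu_water) / mu_water) * 1000
HU = ((0.2831 - 0.206) / 0.206) * 1000
HU = 374.3


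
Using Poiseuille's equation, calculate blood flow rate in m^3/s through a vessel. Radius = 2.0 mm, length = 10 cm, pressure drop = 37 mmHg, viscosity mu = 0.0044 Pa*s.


Q = pi*r^4*dP / (8*mu*L)
r = 0.002 m, L = 0.1 m
dP = 37 mmHg = 4932.914 Pa
Q = 7.0442e-05 m^3/s


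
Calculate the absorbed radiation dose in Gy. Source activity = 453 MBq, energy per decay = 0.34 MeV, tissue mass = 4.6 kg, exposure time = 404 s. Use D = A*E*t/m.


A = 453 MBq = 4.5300e+08 Bq
E = 0.34 MeV = 5.4468e-14 J
D = A*E*t/m = 4.5300e+08*5.4468e-14*404/4.6
D = 0.002167 Gy


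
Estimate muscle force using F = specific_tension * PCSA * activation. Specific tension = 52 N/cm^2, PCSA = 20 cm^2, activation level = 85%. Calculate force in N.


F = sigma * PCSA * activation
F = 52 * 20 * 0.85
F = 884 N


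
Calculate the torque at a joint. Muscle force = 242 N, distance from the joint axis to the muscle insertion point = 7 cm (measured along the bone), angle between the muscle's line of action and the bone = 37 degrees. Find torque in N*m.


Torque = F * d * sin(theta)   (moment arm = d*sin(theta))
d = 7 cm = 0.07 m
Torque = 242 * 0.07 * sin(37)
Torque = 10.19 N*m


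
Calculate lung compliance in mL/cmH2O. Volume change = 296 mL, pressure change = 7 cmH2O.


C = dV / dP
C = 296 / 7
C = 42.29 mL/cmH2O


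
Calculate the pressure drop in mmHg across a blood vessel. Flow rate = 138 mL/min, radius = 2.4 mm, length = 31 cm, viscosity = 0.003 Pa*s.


dP = 8*mu*L*Q / (pi*r^4)
Q = 138 mL/min = 2.3e-06 m^3/s
dP = 164.175 Pa = 164.175 / 133.322 mmHg = 1.231 mmHg


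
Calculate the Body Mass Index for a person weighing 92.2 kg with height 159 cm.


BMI = weight / height^2
height = 159 cm = 1.59 m
BMI = 92.2 / 1.59^2
BMI = 36.47 kg/m^2


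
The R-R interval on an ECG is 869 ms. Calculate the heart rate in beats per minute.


HR = 60 / RR_interval(s)
RR = 869 ms = 0.869 s
HR = 60 / 0.869 = 69.04 bpm


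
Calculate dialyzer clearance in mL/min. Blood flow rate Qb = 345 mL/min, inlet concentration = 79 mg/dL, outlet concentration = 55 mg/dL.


K = Qb * (Cb_in - Cb_out) / Cb_in
K = 345 * (79 - 55) / 79
K = 104.8 mL/min


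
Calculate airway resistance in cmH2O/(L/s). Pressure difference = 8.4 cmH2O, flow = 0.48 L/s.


R = dP / flow
R = 8.4 / 0.48
R = 17.5 cmH2O/(L/s)


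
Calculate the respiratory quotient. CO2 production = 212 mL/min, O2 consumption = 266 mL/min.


RQ = VCO2 / VO2
RQ = 212 / 266
RQ = 0.797


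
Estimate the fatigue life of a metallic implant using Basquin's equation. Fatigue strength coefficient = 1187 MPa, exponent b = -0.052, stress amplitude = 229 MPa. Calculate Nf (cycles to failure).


sigma_a = sigma_f' * (2Nf)^b
2Nf = (sigma_a/sigma_f')^(1/b)
2Nf = (229/1187)^(1/-0.052)
2Nf = 5.5284159e+13
Nf = 2.7642e+13


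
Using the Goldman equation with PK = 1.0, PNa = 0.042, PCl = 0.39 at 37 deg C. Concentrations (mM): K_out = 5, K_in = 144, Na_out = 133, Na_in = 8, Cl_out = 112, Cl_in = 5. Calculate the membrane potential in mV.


Vm = (RT/F)*ln((PK*Ko + PNa*Nao + PCl*Cli)/(PK*Ki + PNa*Nai + PCl*Clo))
Numer = 12.536, Denom = 188.016
Vm = -72.37 mV


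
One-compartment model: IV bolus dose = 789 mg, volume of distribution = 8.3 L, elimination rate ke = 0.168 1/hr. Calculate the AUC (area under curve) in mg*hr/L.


C0 = Dose/Vd = 789/8.3 = 95.0602 mg/L
AUC = C0/ke = 95.0602/0.168
AUC = 565.8 mg*hr/L


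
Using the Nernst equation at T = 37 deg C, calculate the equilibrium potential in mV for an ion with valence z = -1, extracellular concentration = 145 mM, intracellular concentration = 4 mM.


E = (RT/(zF)) * ln(C_out/C_in)
T = 37 + 273.15 = 310.15 K
E = (8.314 * 310.15 / (-1 * 96485)) * ln(145/4)
E = -95.96 mV


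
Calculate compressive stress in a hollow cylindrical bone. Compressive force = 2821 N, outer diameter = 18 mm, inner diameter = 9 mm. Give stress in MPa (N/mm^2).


A = pi*(r_o^2 - r_i^2)
r_o = 9 mm, r_i = 4.5 mm
A = 190.852 mm^2
sigma = F/A = 2821 / 190.852
sigma = 14.78 MPa


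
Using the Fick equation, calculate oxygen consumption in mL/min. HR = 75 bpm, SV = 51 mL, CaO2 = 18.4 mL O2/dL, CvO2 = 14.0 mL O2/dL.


CO = HR*SV = 75*51/1000 = 3.825 L/min
a-v O2 diff = 18.4 - 14.0 = 4.4 mL/dL
VO2 = CO * (CaO2-CvO2) * 10 dL/L
VO2 = 3.825 * 4.4 * 10
VO2 = 168.3 mL/min


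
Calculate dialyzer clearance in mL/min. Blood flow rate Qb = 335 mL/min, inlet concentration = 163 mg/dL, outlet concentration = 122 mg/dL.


K = Qb * (Cb_in - Cb_out) / Cb_in
K = 335 * (163 - 122) / 163
K = 84.26 mL/min


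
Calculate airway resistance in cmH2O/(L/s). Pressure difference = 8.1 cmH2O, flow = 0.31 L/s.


R = dP / flow
R = 8.1 / 0.31
R = 26.13 cmH2O/(L/s)


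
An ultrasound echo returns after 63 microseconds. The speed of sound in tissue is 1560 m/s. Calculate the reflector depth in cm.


depth = c * t / 2
t = 63 us = 6.3000e-05 s
depth = 1560 * 6.3000e-05 / 2
depth = 0.04914 m = 4.914 cm


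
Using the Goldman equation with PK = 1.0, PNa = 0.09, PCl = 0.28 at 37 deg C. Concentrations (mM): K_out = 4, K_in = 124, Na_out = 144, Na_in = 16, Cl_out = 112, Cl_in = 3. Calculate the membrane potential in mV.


Vm = (RT/F)*ln((PK*Ko + PNa*Nao + PCl*Cli)/(PK*Ki + PNa*Nai + PCl*Clo))
Numer = 17.8, Denom = 156.8
Vm = -58.15 mV


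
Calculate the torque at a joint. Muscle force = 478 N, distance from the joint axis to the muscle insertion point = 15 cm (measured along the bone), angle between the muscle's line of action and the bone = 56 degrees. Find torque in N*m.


Torque = F * d * sin(theta)   (moment arm = d*sin(theta))
d = 15 cm = 0.15 m
Torque = 478 * 0.15 * sin(56)
Torque = 59.44 N*m


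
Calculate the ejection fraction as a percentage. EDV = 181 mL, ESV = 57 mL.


SV = EDV - ESV = 181 - 57 = 124 mL
EF = SV/EDV * 100 = 124/181 * 100
EF = 68.51%


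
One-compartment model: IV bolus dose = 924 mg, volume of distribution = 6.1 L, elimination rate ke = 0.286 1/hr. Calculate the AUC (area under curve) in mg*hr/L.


C0 = Dose/Vd = 924/6.1 = 151.475 mg/L
AUC = C0/ke = 151.475/0.286
AUC = 529.6 mg*hr/L


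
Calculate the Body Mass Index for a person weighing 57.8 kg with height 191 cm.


BMI = weight / height^2
height = 191 cm = 1.91 m
BMI = 57.8 / 1.91^2
BMI = 15.84 kg/m^2


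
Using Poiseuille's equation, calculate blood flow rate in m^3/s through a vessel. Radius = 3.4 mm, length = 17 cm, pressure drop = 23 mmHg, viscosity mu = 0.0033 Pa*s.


Q = pi*r^4*dP / (8*mu*L)
r = 0.0034 m, L = 0.17 m
dP = 23 mmHg = 3066.406 Pa
Q = 2.8684e-04 m^3/s


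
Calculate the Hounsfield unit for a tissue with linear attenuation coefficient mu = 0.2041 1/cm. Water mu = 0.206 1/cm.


HU = ((mu_tissue - mu_water) / mu_water) * 1000
HU = ((0.2041 - 0.206) / 0.206) * 1000
HU = -9.223


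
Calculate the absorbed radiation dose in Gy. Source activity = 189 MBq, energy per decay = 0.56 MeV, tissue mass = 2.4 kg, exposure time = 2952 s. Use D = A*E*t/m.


A = 189 MBq = 1.8900e+08 Bq
E = 0.56 MeV = 8.9712e-14 J
D = A*E*t/m = 1.8900e+08*8.9712e-14*2952/2.4
D = 0.02086 Gy


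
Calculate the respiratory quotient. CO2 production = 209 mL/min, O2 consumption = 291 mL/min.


RQ = VCO2 / VO2
RQ = 209 / 291
RQ = 0.7182


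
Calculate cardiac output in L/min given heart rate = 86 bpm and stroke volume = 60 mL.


CO = HR * SV
CO = 86 * 60 / 1000
CO = 5.16 L/min


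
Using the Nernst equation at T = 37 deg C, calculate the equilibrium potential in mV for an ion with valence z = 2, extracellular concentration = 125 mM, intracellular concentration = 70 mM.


E = (RT/(zF)) * ln(C_out/C_in)
T = 37 + 273.15 = 310.15 K
E = (8.314 * 310.15 / (2 * 96485)) * ln(125/70)
E = 7.748 mV


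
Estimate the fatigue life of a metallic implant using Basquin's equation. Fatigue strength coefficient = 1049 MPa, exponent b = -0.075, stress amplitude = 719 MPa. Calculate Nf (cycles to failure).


sigma_a = sigma_f' * (2Nf)^b
2Nf = (sigma_a/sigma_f')^(1/b)
2Nf = (719/1049)^(1/-0.075)
2Nf = 153.91749
Nf = 76.96


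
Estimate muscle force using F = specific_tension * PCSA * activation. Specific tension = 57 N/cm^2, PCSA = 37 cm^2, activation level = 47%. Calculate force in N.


F = sigma * PCSA * activation
F = 57 * 37 * 0.47
F = 991.2 N


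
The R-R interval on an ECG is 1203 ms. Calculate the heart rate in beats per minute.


HR = 60 / RR_interval(s)
RR = 1203 ms = 1.203 s
HR = 60 / 1.203 = 49.88 bpm


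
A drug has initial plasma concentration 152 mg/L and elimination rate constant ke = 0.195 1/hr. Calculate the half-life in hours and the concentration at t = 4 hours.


t_half = ln(2) / ke = 0.693147 / 0.195 = 3.555 hr
C(t) = C0 * exp(-ke*t) = 152 * exp(-0.195*4)
C(4) = 69.68 mg/L


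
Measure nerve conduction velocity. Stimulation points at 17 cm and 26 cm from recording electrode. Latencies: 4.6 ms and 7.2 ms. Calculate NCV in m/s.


Distance = (26 - 17) / 100 = 0.09 m
dt = (7.2 - 4.6) / 1000 = 0.0026 s
NCV = dist / dt = 34.62 m/s


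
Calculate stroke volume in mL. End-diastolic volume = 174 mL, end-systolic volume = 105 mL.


SV = EDV - ESV
SV = 174 - 105
SV = 69 mL


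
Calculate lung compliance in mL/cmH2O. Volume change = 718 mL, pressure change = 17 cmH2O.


C = dV / dP
C = 718 / 17
C = 42.24 mL/cmH2O


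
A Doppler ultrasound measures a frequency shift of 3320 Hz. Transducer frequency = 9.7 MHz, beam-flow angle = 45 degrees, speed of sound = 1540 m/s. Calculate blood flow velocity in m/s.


v = fd * c / (2 * f0 * cos(theta))
v = 3320 * 1540 / (2 * 9.7000e+06 * cos(45))
v = 0.3727 m/s


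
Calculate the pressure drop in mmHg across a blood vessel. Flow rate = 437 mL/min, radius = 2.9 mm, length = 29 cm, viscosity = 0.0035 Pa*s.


dP = 8*mu*L*Q / (pi*r^4)
Q = 437 mL/min = 7.28333e-06 m^3/s
dP = 266.161 Pa = 266.161 / 133.322 mmHg = 1.996 mmHg


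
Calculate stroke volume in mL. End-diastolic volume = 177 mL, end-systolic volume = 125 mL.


SV = EDV - ESV
SV = 177 - 125
SV = 52 mL


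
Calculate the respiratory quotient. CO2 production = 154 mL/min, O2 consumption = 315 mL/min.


RQ = VCO2 / VO2
RQ = 154 / 315
RQ = 0.4889


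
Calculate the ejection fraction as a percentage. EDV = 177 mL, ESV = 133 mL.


SV = EDV - ESV = 177 - 133 = 44 mL
EF = SV/EDV * 100 = 44/177 * 100
EF = 24.86%


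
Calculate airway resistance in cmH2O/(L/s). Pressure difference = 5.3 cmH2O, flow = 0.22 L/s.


R = dP / flow
R = 5.3 / 0.22
R = 24.09 cmH2O/(L/s)


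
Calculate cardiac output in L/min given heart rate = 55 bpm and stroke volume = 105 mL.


CO = HR * SV
CO = 55 * 105 / 1000
CO = 5.775 L/min


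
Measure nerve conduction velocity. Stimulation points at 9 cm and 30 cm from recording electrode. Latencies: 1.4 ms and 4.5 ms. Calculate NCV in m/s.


Distance = (30 - 9) / 100 = 0.21 m
dt = (4.5 - 1.4) / 1000 = 0.0031 s
NCV = dist / dt = 67.74 m/s


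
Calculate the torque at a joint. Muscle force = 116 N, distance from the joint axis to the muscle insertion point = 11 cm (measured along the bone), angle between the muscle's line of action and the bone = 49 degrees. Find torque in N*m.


Torque = F * d * sin(theta)   (moment arm = d*sin(theta))
d = 11 cm = 0.11 m
Torque = 116 * 0.11 * sin(49)
Torque = 9.63 N*m


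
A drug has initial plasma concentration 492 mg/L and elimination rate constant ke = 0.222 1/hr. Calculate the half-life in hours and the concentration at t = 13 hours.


t_half = ln(2) / ke = 0.693147 / 0.222 = 3.122 hr
C(t) = C0 * exp(-ke*t) = 492 * exp(-0.222*13)
C(13) = 27.45 mg/L


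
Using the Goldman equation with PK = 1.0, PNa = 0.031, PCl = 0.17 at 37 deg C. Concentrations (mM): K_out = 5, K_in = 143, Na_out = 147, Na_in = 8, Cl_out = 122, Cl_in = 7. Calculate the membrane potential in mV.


Vm = (RT/F)*ln((PK*Ko + PNa*Nao + PCl*Cli)/(PK*Ki + PNa*Nai + PCl*Clo))
Numer = 10.747, Denom = 163.988
Vm = -72.83 mV


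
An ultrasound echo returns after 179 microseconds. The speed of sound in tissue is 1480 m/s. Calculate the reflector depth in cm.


depth = c * t / 2
t = 179 us = 1.7900e-04 s
depth = 1480 * 1.7900e-04 / 2
depth = 0.13246 m = 13.246 cm


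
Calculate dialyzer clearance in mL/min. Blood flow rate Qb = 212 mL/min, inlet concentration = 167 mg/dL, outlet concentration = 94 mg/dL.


K = Qb * (Cb_in - Cb_out) / Cb_in
K = 212 * (167 - 94) / 167
K = 92.67 mL/min


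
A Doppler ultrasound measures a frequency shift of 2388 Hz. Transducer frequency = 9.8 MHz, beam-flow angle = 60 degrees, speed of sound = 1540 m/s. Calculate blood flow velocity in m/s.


v = fd * c / (2 * f0 * cos(theta))
v = 2388 * 1540 / (2 * 9.8000e+06 * cos(60))
v = 0.3753 m/s


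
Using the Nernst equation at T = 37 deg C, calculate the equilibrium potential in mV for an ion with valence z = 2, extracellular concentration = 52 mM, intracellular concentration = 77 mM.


E = (RT/(zF)) * ln(C_out/C_in)
T = 37 + 273.15 = 310.15 K
E = (8.314 * 310.15 / (2 * 96485)) * ln(52/77)
E = -5.246 mV


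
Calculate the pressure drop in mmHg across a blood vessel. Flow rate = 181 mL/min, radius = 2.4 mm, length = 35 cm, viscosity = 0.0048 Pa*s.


dP = 8*mu*L*Q / (pi*r^4)
Q = 181 mL/min = 3.01667e-06 m^3/s
dP = 388.984 Pa = 388.984 / 133.322 mmHg = 2.918 mmHg


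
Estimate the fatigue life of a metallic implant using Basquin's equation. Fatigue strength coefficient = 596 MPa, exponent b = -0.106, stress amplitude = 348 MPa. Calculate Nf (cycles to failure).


sigma_a = sigma_f' * (2Nf)^b
2Nf = (sigma_a/sigma_f')^(1/b)
2Nf = (348/596)^(1/-0.106)
2Nf = 160.10534
Nf = 80.05


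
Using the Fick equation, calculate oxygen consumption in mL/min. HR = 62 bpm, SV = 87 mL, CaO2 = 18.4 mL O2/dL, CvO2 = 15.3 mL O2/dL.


CO = HR*SV = 62*87/1000 = 5.394 L/min
a-v O2 diff = 18.4 - 15.3 = 3.1 mL/dL
VO2 = CO * (CaO2-CvO2) * 10 dL/L
VO2 = 5.394 * 3.1 * 10
VO2 = 167.2 mL/min


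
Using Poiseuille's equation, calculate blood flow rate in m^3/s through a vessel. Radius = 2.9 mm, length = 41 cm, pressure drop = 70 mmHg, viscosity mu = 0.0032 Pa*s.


Q = pi*r^4*dP / (8*mu*L)
r = 0.0029 m, L = 0.41 m
dP = 70 mmHg = 9332.54 Pa
Q = 1.9757e-04 m^3/s


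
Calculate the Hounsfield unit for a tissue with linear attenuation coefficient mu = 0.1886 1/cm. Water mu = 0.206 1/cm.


HU = ((mu_tissue - mu_water) / mu_water) * 1000
HU = ((0.1886 - 0.206) / 0.206) * 1000
HU = -84.47


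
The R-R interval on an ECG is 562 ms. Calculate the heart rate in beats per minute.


HR = 60 / RR_interval(s)
RR = 562 ms = 0.562 s
HR = 60 / 0.562 = 106.8 bpm


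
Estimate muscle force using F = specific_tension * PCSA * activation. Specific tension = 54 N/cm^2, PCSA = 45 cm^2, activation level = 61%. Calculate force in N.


F = sigma * PCSA * activation
F = 54 * 45 * 0.61
F = 1482 N


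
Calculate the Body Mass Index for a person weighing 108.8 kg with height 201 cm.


BMI = weight / height^2
height = 201 cm = 2.01 m
BMI = 108.8 / 2.01^2
BMI = 26.93 kg/m^2


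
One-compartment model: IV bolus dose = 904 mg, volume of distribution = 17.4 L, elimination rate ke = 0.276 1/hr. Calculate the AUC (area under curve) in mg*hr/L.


C0 = Dose/Vd = 904/17.4 = 51.954 mg/L
AUC = C0/ke = 51.954/0.276
AUC = 188.2 mg*hr/L


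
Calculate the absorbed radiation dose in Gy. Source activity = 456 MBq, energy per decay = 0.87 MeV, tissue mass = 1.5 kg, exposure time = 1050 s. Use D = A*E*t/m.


A = 456 MBq = 4.5600e+08 Bq
E = 0.87 MeV = 1.39374e-13 J
D = A*E*t/m = 4.5600e+08*1.39374e-13*1050/1.5
D = 0.04449 Gy


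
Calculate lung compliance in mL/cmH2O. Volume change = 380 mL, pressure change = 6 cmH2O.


C = dV / dP
C = 380 / 6
C = 63.33 mL/cmH2O


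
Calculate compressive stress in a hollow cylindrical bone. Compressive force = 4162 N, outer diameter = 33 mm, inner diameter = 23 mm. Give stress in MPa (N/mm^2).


A = pi*(r_o^2 - r_i^2)
r_o = 16.5 mm, r_i = 11.5 mm
A = 439.823 mm^2
sigma = F/A = 4162 / 439.823
sigma = 9.463 MPa


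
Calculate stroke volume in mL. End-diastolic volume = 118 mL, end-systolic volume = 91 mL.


SV = EDV - ESV
SV = 118 - 91
SV = 27 mL


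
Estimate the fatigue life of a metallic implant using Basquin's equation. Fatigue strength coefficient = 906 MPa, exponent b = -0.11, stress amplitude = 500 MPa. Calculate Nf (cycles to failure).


sigma_a = sigma_f' * (2Nf)^b
2Nf = (sigma_a/sigma_f')^(1/b)
2Nf = (500/906)^(1/-0.11)
2Nf = 222.27605
Nf = 111.1


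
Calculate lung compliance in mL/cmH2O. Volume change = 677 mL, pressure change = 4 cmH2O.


C = dV / dP
C = 677 / 4
C = 169.2 mL/cmH2O


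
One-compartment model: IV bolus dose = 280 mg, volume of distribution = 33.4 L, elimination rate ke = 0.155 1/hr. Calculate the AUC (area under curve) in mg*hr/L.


C0 = Dose/Vd = 280/33.4 = 8.38323 mg/L
AUC = C0/ke = 8.38323/0.155
AUC = 54.09 mg*hr/L


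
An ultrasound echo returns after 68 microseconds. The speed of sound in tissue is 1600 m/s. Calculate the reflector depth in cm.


depth = c * t / 2
t = 68 us = 6.8000e-05 s
depth = 1600 * 6.8000e-05 / 2
depth = 0.0544 m = 5.44 cm
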